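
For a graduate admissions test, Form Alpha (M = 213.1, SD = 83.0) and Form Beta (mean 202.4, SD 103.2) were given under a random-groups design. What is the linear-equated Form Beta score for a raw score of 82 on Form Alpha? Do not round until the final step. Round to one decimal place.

39.4

Linear equating: y = (SD_Y/SD_X)(x − M_X) + M_Y
y = (103.2/83.0)(82 − 213.1) + 202.4
y = 1.243373 × -131.1 + 202.4 = -163.0063 + 202.4 = 39.4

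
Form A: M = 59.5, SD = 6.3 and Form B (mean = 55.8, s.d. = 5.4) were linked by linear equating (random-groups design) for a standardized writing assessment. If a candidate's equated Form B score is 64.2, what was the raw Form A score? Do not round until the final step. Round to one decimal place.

Invert y = (SD_Y/SD_X)(x − M_X) + M_Y:
x = (SD_X/SD_Y)(y − M_Y) + M_X = (6.3/5.4)(64.2 − 55.8) + 59.5
x = 1.166667 × 8.400 + 59.5 = 69.3

69.3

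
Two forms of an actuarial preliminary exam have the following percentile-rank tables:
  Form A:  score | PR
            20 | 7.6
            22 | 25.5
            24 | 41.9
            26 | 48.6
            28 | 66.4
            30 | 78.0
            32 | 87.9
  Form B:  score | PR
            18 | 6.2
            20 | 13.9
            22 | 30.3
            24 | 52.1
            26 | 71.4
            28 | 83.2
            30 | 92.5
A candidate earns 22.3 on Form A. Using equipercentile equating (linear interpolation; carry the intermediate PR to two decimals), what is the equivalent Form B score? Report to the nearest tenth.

PR of 22.3 on Form A: 25.5 + (22.3 − 22)/(24 − 22) × (41.9 − 25.5) = 27.96
On Form B, PR 27.96 falls between score 20 (PR 13.9) and 22 (PR 30.3).
Interpolate: 20 + (27.96 − 13.9)/(30.3 − 13.9) × (22 − 20) = 21.7

21.7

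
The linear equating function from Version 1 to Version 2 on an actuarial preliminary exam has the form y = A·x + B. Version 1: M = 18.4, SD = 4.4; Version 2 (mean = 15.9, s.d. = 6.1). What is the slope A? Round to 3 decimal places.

1.386

A = SD_Y / SD_X = 6.1 / 4.4 = 1.386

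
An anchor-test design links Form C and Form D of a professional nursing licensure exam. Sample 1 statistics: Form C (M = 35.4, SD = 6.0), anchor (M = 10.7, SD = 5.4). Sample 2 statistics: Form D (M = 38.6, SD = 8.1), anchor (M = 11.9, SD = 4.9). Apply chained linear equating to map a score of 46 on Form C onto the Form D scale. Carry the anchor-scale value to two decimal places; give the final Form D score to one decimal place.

52.4

Form C → anchor (Sample 1): v = (5.4/6.0)(46 − 35.4) + 10.7 = 20.24
anchor → Form D (Sample 2): y = (8.1/4.9)(20.24 − 11.9) + 38.6 = 52.4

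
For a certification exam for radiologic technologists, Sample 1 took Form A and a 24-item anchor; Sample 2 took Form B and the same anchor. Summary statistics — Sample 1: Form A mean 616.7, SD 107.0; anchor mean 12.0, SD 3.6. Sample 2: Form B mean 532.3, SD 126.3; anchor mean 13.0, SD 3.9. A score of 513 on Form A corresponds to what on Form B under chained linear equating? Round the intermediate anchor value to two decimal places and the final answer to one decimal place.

386.9

Form A → anchor (Sample 1): v = (3.6/107.0)(513 − 616.7) + 12.0 = 8.51
anchor → Form B (Sample 2): y = (126.3/3.9)(8.51 − 13.0) + 532.3 = 386.9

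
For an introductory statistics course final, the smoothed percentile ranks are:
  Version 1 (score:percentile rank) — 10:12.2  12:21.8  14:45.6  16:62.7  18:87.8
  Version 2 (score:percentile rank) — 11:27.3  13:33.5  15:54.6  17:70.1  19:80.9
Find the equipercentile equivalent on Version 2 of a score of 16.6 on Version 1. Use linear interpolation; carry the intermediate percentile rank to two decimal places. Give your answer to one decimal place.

17.0

PR of 16.6 on Version 1: 62.7 + (16.6 − 16)/(18 − 16) × (87.8 − 62.7) = 70.23
On Version 2, PR 70.23 falls between score 17 (PR 70.1) and 19 (PR 80.9).
Interpolate: 17 + (70.23 − 70.1)/(80.9 − 70.1) × (19 − 17) = 17.0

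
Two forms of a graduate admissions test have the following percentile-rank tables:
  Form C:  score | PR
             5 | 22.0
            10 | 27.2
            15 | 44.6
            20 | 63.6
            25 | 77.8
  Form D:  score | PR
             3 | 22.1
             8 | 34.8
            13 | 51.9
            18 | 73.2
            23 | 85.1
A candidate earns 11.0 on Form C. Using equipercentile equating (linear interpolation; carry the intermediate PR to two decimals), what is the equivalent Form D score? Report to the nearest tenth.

PR of 11.0 on Form C: 27.2 + (11.0 − 10)/(15 − 10) × (44.6 − 27.2) = 30.68
On Form D, PR 30.68 falls between score 3 (PR 22.1) and 8 (PR 34.8).
Interpolate: 3 + (30.68 − 22.1)/(34.8 − 22.1) × (8 − 3) = 6.4

6.4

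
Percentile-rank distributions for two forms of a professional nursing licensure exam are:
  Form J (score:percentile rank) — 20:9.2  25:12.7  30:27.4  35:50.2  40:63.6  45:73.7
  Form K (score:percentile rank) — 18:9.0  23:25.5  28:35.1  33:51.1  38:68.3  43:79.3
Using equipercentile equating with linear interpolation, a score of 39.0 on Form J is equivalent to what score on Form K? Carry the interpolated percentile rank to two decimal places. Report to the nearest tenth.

35.9

PR of 39.0 on Form J: 50.2 + (39.0 − 35)/(40 − 35) × (63.6 − 50.2) = 60.92
On Form K, PR 60.92 falls between score 33 (PR 51.1) and 38 (PR 68.3).
Interpolate: 33 + (60.92 − 51.1)/(68.3 − 51.1) × (38 − 33) = 35.9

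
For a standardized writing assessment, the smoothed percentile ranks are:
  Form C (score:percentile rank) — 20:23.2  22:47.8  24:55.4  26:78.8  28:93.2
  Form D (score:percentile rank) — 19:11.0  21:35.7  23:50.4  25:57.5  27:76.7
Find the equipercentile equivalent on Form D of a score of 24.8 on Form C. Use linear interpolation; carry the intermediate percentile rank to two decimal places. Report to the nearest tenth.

PR of 24.8 on Form C: 55.4 + (24.8 − 24)/(26 − 24) × (78.8 − 55.4) = 64.76
On Form D, PR 64.76 falls between score 25 (PR 57.5) and 27 (PR 76.7).
Interpolate: 25 + (64.76 − 57.5)/(76.7 − 57.5) × (27 − 25) = 25.8

25.8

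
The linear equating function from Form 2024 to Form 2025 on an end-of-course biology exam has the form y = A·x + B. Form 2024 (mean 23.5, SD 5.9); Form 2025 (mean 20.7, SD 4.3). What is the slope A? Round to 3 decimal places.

A = SD_Y / SD_X = 4.3 / 5.9 = 0.729

0.729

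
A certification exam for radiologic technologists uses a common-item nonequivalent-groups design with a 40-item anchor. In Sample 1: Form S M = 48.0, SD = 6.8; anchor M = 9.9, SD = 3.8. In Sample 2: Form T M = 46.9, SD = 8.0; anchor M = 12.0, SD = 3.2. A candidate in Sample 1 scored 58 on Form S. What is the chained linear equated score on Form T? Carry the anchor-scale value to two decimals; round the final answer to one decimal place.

55.6

Form S → anchor (Sample 1): v = (3.8/6.8)(58 − 48.0) + 9.9 = 15.49
anchor → Form T (Sample 2): y = (8.0/3.2)(15.49 − 12.0) + 46.9 = 55.6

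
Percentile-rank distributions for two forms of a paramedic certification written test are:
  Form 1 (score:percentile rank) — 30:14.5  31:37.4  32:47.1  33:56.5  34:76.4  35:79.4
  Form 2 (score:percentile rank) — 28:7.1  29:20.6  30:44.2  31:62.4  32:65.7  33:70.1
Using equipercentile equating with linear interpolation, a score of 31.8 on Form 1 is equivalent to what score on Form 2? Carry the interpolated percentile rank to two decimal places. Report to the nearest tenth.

30.1

PR of 31.8 on Form 1: 37.4 + (31.8 − 31)/(32 − 31) × (47.1 − 37.4) = 45.16
On Form 2, PR 45.16 falls between score 30 (PR 44.2) and 31 (PR 62.4).
Interpolate: 30 + (45.16 − 44.2)/(62.4 − 44.2) × (31 − 30) = 30.1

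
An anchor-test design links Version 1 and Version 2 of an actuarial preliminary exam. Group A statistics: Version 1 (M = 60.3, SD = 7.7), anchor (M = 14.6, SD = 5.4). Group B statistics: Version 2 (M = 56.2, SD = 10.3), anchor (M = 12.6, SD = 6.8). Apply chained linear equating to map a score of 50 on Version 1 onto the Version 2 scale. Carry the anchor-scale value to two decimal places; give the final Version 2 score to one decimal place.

Version 1 → anchor (Group A): v = (5.4/7.7)(50 − 60.3) + 14.6 = 7.38
anchor → Version 2 (Group B): y = (10.3/6.8)(7.38 − 12.6) + 56.2 = 48.3

48.3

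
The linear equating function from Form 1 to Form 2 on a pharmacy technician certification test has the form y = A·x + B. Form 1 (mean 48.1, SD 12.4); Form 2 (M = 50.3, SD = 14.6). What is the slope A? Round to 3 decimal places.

1.177

A = SD_Y / SD_X = 14.6 / 12.4 = 1.177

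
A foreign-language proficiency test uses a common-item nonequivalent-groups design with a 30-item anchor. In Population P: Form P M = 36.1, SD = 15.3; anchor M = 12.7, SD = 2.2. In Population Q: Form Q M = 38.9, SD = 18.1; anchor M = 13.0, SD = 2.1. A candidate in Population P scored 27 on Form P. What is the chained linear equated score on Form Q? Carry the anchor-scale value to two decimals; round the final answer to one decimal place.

Form P → anchor (Population P): v = (2.2/15.3)(27 − 36.1) + 12.7 = 11.39
anchor → Form Q (Population Q): y = (18.1/2.1)(11.39 − 13.0) + 38.9 = 25.0

25.0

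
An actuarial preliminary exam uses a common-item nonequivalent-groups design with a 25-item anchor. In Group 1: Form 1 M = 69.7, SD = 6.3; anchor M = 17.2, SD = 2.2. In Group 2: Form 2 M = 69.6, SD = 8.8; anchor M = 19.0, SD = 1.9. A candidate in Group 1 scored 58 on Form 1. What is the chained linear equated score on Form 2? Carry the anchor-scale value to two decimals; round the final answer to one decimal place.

42.3

Form 1 → anchor (Group 1): v = (2.2/6.3)(58 − 69.7) + 17.2 = 13.11
anchor → Form 2 (Group 2): y = (8.8/1.9)(13.11 − 19.0) + 69.6 = 42.3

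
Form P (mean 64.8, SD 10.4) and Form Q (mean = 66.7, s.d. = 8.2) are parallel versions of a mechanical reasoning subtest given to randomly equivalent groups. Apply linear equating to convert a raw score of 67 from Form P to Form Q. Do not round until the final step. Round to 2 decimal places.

Linear equating: y = (SD_Y/SD_X)(x − M_X) + M_Y
y = (8.2/10.4)(67 − 64.8) + 66.7
y = 0.788462 × 2.2 + 66.7 = 1.7346 + 66.7 = 68.43

68.43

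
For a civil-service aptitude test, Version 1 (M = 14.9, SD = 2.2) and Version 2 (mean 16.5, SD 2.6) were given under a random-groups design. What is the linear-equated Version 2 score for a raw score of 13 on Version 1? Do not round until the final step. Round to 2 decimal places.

14.25

Linear equating: y = (SD_Y/SD_X)(x − M_X) + M_Y
y = (2.6/2.2)(13 − 14.9) + 16.5
y = 1.181818 × -1.9 + 16.5 = -2.2455 + 16.5 = 14.25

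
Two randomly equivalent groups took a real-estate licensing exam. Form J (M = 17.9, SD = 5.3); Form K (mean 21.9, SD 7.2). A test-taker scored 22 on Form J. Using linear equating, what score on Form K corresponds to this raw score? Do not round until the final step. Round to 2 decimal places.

27.47

Linear equating: y = (SD_Y/SD_X)(x − M_X) + M_Y
y = (7.2/5.3)(22 − 17.9) + 21.9
y = 1.358491 × 4.1 + 21.9 = 5.5698 + 21.9 = 27.47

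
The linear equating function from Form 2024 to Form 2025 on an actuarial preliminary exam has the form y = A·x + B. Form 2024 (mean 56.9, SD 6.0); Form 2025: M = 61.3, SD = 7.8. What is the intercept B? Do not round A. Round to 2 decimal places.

A = SD_Y / SD_X = 7.8 / 6.0 = 1.300000
B = M_Y − A·M_X = 61.3 − 1.300000 × 56.9 = -12.67

-12.67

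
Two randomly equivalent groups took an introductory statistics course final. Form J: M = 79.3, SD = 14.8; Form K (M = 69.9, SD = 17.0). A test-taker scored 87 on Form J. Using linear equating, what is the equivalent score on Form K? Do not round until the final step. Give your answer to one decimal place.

Linear equating: y = (SD_Y/SD_X)(x − M_X) + M_Y
y = (17.0/14.8)(87 − 79.3) + 69.9
y = 1.148649 × 7.7 + 69.9 = 8.8446 + 69.9 = 78.7

78.7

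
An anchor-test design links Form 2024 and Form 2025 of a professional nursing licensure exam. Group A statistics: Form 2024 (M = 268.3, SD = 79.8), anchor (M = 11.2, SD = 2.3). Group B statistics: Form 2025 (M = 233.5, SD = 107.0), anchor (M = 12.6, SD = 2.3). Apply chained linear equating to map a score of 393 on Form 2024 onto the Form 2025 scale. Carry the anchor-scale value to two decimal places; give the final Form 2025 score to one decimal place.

Form 2024 → anchor (Group A): v = (2.3/79.8)(393 − 268.3) + 11.2 = 14.79
anchor → Form 2025 (Group B): y = (107.0/2.3)(14.79 − 12.6) + 233.5 = 335.4

335.4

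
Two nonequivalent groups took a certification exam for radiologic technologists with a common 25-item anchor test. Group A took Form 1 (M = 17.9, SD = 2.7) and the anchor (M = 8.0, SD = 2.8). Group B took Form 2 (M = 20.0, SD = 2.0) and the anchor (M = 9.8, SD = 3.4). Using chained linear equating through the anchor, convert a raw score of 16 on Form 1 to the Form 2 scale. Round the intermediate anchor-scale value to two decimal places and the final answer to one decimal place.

Form 1 → anchor (Group A): v = (2.8/2.7)(16 − 17.9) + 8.0 = 6.03
anchor → Form 2 (Group B): y = (2.0/3.4)(6.03 − 9.8) + 20.0 = 17.8

17.8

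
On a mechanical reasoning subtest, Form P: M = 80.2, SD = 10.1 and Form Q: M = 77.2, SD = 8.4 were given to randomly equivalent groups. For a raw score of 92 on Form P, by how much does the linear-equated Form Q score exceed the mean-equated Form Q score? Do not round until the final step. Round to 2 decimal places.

Mean-equated: 92 + (77.2 − 80.2) = 89.00
Linear-equated: (8.4/10.1)(92 − 80.2) + 77.2 = 87.014
Difference = 87.014 − 89.00 = -1.99

-1.99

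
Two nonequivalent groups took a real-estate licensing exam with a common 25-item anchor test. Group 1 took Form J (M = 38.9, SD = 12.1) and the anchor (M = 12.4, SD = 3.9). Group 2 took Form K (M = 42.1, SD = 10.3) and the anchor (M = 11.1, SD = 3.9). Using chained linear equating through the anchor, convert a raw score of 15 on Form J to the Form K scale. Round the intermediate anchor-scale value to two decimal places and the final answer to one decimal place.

Form J → anchor (Group 1): v = (3.9/12.1)(15 − 38.9) + 12.4 = 4.70
anchor → Form K (Group 2): y = (10.3/3.9)(4.70 − 11.1) + 42.1 = 25.2

25.2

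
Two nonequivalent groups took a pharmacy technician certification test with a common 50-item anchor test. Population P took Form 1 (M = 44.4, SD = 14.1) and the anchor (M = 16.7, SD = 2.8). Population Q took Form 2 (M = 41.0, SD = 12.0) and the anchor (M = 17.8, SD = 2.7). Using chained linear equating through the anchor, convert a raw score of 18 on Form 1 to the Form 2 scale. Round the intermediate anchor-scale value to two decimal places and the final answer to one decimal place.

12.8

Form 1 → anchor (Population P): v = (2.8/14.1)(18 − 44.4) + 16.7 = 11.46
anchor → Form 2 (Population Q): y = (12.0/2.7)(11.46 − 17.8) + 41.0 = 12.8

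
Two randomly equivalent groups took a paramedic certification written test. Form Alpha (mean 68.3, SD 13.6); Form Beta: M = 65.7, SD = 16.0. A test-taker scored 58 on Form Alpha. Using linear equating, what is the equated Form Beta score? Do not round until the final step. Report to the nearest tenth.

53.6

Linear equating: y = (SD_Y/SD_X)(x − M_X) + M_Y
y = (16.0/13.6)(58 − 68.3) + 65.7
y = 1.176471 × -10.3 + 65.7 = -12.1176 + 65.7 = 53.6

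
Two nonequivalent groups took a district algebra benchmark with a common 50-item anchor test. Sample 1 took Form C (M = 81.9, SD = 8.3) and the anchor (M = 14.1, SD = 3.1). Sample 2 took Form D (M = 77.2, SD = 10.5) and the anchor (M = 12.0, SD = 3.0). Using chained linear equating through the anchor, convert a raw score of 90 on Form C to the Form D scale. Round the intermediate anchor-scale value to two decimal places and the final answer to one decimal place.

95.2

Form C → anchor (Sample 1): v = (3.1/8.3)(90 − 81.9) + 14.1 = 17.13
anchor → Form D (Sample 2): y = (10.5/3.0)(17.13 − 12.0) + 77.2 = 95.2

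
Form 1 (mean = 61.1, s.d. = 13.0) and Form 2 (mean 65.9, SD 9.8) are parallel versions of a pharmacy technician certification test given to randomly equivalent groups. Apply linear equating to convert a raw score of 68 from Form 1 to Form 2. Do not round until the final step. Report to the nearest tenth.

71.1

Linear equating: y = (SD_Y/SD_X)(x − M_X) + M_Y
y = (9.8/13.0)(68 − 61.1) + 65.9
y = 0.753846 × 6.9 + 65.9 = 5.2015 + 65.9 = 71.1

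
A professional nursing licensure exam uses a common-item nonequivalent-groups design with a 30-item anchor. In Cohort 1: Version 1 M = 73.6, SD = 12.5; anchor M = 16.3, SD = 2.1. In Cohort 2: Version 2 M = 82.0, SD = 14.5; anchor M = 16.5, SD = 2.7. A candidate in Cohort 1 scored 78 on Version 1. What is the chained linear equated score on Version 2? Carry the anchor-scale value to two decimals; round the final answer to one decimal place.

84.9

Version 1 → anchor (Cohort 1): v = (2.1/12.5)(78 − 73.6) + 16.3 = 17.04
anchor → Version 2 (Cohort 2): y = (14.5/2.7)(17.04 − 16.5) + 82.0 = 84.9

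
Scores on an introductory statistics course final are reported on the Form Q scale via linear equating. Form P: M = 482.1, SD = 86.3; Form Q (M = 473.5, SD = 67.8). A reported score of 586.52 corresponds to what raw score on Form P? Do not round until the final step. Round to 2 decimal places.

625.96

Invert y = (SD_Y/SD_X)(x − M_X) + M_Y:
x = (SD_X/SD_Y)(y − M_Y) + M_X = (86.3/67.8)(586.52 − 473.5) + 482.1
x = 1.272861 × 113.020 + 482.1 = 625.96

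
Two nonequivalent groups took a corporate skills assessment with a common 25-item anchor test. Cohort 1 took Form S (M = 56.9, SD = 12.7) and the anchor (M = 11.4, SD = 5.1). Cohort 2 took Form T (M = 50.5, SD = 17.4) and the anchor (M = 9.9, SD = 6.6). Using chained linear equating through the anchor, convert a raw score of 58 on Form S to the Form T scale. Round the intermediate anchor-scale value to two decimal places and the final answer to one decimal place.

Form S → anchor (Cohort 1): v = (5.1/12.7)(58 − 56.9) + 11.4 = 11.84
anchor → Form T (Cohort 2): y = (17.4/6.6)(11.84 − 9.9) + 50.5 = 55.6

55.6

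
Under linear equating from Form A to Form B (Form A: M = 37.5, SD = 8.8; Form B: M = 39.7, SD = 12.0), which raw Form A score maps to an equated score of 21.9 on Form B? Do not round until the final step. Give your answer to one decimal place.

24.4

Invert y = (SD_Y/SD_X)(x − M_X) + M_Y:
x = (SD_X/SD_Y)(y − M_Y) + M_X = (8.8/12.0)(21.9 − 39.7) + 37.5
x = 0.733333 × -17.800 + 37.5 = 24.4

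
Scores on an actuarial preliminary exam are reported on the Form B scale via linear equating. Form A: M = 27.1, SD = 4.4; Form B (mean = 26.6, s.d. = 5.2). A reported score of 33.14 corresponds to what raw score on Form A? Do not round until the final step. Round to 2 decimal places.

Invert y = (SD_Y/SD_X)(x − M_X) + M_Y:
x = (SD_X/SD_Y)(y − M_Y) + M_X = (4.4/5.2)(33.14 − 26.6) + 27.1
x = 0.846154 × 6.540 + 27.1 = 32.63

32.63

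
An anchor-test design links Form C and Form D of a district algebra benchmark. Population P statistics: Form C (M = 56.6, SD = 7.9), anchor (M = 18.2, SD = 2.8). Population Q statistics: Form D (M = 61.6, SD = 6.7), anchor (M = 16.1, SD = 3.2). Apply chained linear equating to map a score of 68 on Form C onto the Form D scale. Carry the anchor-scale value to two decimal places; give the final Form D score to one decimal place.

74.5

Form C → anchor (Population P): v = (2.8/7.9)(68 − 56.6) + 18.2 = 22.24
anchor → Form D (Population Q): y = (6.7/3.2)(22.24 − 16.1) + 61.6 = 74.5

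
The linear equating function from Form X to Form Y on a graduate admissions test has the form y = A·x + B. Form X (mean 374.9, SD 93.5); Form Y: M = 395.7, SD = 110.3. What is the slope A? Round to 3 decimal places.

A = SD_Y / SD_X = 110.3 / 93.5 = 1.180

1.180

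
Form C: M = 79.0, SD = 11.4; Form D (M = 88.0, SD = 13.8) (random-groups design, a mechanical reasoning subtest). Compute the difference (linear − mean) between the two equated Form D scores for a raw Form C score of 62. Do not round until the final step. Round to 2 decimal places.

Mean-equated: 62 + (88.0 − 79.0) = 71.00
Linear-equated: (13.8/11.4)(62 − 79.0) + 88.0 = 67.421
Difference = 67.421 − 71.00 = -3.58

-3.58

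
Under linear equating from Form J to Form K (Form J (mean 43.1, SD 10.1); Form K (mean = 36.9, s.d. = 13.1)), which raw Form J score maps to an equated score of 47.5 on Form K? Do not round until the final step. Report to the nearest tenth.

51.3

Invert y = (SD_Y/SD_X)(x − M_X) + M_Y:
x = (SD_X/SD_Y)(y − M_Y) + M_X = (10.1/13.1)(47.5 − 36.9) + 43.1
x = 0.770992 × 10.600 + 43.1 = 51.3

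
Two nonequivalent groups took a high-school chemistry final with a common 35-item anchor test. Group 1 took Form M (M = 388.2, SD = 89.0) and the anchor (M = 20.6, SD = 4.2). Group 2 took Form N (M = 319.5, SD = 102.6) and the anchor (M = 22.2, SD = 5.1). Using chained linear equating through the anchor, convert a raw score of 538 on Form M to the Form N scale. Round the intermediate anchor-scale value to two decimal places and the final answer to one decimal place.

Form M → anchor (Group 1): v = (4.2/89.0)(538 − 388.2) + 20.6 = 27.67
anchor → Form N (Group 2): y = (102.6/5.1)(27.67 − 22.2) + 319.5 = 429.5

429.5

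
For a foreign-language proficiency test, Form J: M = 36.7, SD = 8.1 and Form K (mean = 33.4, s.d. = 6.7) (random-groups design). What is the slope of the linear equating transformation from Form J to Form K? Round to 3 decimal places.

0.827

A = SD_Y / SD_X = 6.7 / 8.1 = 0.827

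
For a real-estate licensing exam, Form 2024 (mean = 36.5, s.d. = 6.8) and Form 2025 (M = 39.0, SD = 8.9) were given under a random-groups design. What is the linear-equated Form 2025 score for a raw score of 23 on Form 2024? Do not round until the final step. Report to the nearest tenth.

21.3

Linear equating: y = (SD_Y/SD_X)(x − M_X) + M_Y
y = (8.9/6.8)(23 − 36.5) + 39.0
y = 1.308824 × -13.5 + 39.0 = -17.6691 + 39.0 = 21.3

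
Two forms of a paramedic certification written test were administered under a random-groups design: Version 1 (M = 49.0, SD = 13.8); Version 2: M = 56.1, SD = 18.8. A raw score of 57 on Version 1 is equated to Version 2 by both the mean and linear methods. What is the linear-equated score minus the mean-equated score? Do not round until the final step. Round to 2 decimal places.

2.90

Mean-equated: 57 + (56.1 − 49.0) = 64.10
Linear-equated: (18.8/13.8)(57 − 49.0) + 56.1 = 66.999
Difference = 66.999 − 64.10 = 2.90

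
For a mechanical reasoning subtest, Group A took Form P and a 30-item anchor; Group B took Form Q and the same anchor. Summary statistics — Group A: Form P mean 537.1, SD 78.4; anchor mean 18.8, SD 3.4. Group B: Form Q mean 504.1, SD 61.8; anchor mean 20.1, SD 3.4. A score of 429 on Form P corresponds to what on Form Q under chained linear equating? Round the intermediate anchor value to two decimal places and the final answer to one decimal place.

395.2

Form P → anchor (Group A): v = (3.4/78.4)(429 − 537.1) + 18.8 = 14.11
anchor → Form Q (Group B): y = (61.8/3.4)(14.11 − 20.1) + 504.1 = 395.2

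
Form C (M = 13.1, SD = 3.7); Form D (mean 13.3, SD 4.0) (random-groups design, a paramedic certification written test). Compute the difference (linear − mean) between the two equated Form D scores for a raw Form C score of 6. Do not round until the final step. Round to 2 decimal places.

Mean-equated: 6 + (13.3 − 13.1) = 6.20
Linear-equated: (4.0/3.7)(6 − 13.1) + 13.3 = 5.624
Difference = 5.624 − 6.20 = -0.58

-0.58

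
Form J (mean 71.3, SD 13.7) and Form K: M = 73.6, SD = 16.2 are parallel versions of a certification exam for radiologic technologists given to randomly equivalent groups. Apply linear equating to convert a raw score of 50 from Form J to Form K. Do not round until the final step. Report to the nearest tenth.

Linear equating: y = (SD_Y/SD_X)(x − M_X) + M_Y
y = (16.2/13.7)(50 − 71.3) + 73.6
y = 1.182482 × -21.3 + 73.6 = -25.1869 + 73.6 = 48.4

48.4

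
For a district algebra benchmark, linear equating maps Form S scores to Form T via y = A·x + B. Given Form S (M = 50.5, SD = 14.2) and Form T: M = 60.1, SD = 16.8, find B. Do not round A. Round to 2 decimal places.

0.35

A = SD_Y / SD_X = 16.8 / 14.2 = 1.183099
B = M_Y − A·M_X = 60.1 − 1.183099 × 50.5 = 0.35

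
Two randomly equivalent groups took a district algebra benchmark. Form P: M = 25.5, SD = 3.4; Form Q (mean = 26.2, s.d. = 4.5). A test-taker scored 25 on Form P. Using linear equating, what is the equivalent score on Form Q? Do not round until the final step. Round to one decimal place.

Linear equating: y = (SD_Y/SD_X)(x − M_X) + M_Y
y = (4.5/3.4)(25 − 25.5) + 26.2
y = 1.323529 × -0.5 + 26.2 = -0.6618 + 26.2 = 25.5

25.5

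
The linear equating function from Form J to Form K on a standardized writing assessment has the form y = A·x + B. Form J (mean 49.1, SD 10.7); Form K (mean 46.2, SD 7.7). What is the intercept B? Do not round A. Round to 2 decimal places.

10.87

A = SD_Y / SD_X = 7.7 / 10.7 = 0.719626
B = M_Y − A·M_X = 46.2 − 0.719626 × 49.1 = 10.87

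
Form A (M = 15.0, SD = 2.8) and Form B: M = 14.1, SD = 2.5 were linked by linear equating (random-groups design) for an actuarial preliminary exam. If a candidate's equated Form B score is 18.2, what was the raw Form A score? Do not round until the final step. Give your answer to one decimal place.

19.6

Invert y = (SD_Y/SD_X)(x − M_X) + M_Y:
x = (SD_X/SD_Y)(y − M_Y) + M_X = (2.8/2.5)(18.2 − 14.1) + 15.0
x = 1.120000 × 4.100 + 15.0 = 19.6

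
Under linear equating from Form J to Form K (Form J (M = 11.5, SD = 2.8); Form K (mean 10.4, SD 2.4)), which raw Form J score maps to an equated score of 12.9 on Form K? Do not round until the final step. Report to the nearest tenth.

Invert y = (SD_Y/SD_X)(x − M_X) + M_Y:
x = (SD_X/SD_Y)(y − M_Y) + M_X = (2.8/2.4)(12.9 − 10.4) + 11.5
x = 1.166667 × 2.500 + 11.5 = 14.4

14.4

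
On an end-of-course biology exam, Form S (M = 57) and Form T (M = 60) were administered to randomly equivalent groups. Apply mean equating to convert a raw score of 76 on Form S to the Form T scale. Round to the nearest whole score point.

Mean equating: y = x + (M_Y − M_X) = 76 + (60 − 57) = 79

79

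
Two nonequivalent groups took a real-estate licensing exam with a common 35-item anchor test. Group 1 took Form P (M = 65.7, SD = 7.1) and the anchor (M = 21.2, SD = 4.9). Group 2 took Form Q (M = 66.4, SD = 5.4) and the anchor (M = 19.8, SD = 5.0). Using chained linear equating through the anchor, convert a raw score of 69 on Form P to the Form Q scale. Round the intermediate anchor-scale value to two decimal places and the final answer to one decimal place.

Form P → anchor (Group 1): v = (4.9/7.1)(69 − 65.7) + 21.2 = 23.48
anchor → Form Q (Group 2): y = (5.4/5.0)(23.48 − 19.8) + 66.4 = 70.4

70.4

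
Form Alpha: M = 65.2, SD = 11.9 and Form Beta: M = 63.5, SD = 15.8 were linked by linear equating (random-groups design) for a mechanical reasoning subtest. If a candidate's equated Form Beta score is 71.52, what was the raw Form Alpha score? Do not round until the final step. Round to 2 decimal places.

71.24

Invert y = (SD_Y/SD_X)(x − M_X) + M_Y:
x = (SD_X/SD_Y)(y − M_Y) + M_X = (11.9/15.8)(71.52 − 63.5) + 65.2
x = 0.753165 × 8.020 + 65.2 = 71.24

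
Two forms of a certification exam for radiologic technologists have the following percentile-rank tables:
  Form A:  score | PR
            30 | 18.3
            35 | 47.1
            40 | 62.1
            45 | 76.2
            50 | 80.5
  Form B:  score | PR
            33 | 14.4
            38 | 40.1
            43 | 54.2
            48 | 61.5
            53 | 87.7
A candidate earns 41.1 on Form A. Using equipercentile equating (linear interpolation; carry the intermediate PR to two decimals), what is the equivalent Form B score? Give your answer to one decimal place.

48.7

PR of 41.1 on Form A: 62.1 + (41.1 − 40)/(45 − 40) × (76.2 − 62.1) = 65.20
On Form B, PR 65.20 falls between score 48 (PR 61.5) and 53 (PR 87.7).
Interpolate: 48 + (65.20 − 61.5)/(87.7 − 61.5) × (53 − 48) = 48.7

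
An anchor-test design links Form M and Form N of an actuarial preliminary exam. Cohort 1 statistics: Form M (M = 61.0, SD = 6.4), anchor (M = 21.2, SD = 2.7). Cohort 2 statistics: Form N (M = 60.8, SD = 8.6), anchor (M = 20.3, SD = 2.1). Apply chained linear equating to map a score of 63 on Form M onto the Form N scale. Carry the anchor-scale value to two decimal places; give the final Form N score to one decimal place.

67.9

Form M → anchor (Cohort 1): v = (2.7/6.4)(63 − 61.0) + 21.2 = 22.04
anchor → Form N (Cohort 2): y = (8.6/2.1)(22.04 − 20.3) + 60.8 = 67.9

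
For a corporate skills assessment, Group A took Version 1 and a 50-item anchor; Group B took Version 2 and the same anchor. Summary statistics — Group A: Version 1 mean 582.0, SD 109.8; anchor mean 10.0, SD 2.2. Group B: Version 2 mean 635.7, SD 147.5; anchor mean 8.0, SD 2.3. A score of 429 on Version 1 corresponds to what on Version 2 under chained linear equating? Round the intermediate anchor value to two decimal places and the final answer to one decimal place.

Version 1 → anchor (Group A): v = (2.2/109.8)(429 − 582.0) + 10.0 = 6.93
anchor → Version 2 (Group B): y = (147.5/2.3)(6.93 − 8.0) + 635.7 = 567.1

567.1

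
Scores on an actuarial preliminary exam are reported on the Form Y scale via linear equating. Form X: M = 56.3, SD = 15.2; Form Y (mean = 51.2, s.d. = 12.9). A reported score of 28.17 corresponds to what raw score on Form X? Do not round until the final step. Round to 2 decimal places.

Invert y = (SD_Y/SD_X)(x − M_X) + M_Y:
x = (SD_X/SD_Y)(y − M_Y) + M_X = (15.2/12.9)(28.17 − 51.2) + 56.3
x = 1.178295 × -23.030 + 56.3 = 29.16

29.16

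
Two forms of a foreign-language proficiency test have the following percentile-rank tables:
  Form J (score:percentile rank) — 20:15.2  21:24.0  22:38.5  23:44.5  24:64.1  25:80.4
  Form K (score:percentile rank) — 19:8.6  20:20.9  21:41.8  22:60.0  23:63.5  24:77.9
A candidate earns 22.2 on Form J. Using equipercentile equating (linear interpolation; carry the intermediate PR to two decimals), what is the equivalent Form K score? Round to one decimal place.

20.9

PR of 22.2 on Form J: 38.5 + (22.2 − 22)/(23 − 22) × (44.5 − 38.5) = 39.70
On Form K, PR 39.70 falls between score 20 (PR 20.9) and 21 (PR 41.8).
Interpolate: 20 + (39.70 − 20.9)/(41.8 − 20.9) × (21 − 20) = 20.9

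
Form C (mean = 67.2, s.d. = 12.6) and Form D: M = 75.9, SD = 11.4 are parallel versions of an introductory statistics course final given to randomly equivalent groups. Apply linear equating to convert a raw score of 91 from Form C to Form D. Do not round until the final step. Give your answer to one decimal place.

97.4

Linear equating: y = (SD_Y/SD_X)(x − M_X) + M_Y
y = (11.4/12.6)(91 − 67.2) + 75.9
y = 0.904762 × 23.8 + 75.9 = 21.5333 + 75.9 = 97.4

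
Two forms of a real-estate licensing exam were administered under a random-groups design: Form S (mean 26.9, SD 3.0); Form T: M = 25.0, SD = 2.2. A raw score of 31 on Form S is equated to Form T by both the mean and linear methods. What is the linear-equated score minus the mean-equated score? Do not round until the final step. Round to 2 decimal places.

-1.09

Mean-equated: 31 + (25.0 − 26.9) = 29.10
Linear-equated: (2.2/3.0)(31 − 26.9) + 25.0 = 28.007
Difference = 28.007 − 29.10 = -1.09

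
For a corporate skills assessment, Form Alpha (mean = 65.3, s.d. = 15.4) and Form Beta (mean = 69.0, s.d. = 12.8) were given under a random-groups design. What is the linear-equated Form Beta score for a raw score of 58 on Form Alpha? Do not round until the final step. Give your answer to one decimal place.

62.9

Linear equating: y = (SD_Y/SD_X)(x − M_X) + M_Y
y = (12.8/15.4)(58 − 65.3) + 69.0
y = 0.831169 × -7.3 + 69.0 = -6.0675 + 69.0 = 62.9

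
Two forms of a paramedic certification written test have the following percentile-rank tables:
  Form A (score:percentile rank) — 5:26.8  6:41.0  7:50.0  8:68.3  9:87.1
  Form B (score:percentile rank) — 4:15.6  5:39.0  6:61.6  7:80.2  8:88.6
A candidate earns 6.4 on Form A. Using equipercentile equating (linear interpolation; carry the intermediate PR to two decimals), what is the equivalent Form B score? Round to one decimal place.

5.2

PR of 6.4 on Form A: 41.0 + (6.4 − 6)/(7 − 6) × (50.0 − 41.0) = 44.60
On Form B, PR 44.60 falls between score 5 (PR 39.0) and 6 (PR 61.6).
Interpolate: 5 + (44.60 − 39.0)/(61.6 − 39.0) × (6 − 5) = 5.2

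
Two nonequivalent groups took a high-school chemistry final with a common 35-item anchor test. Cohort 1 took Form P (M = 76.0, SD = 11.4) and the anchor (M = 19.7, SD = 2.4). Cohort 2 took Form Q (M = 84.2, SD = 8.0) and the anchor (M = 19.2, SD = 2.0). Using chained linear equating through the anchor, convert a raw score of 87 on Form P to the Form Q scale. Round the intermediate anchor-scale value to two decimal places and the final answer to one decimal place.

Form P → anchor (Cohort 1): v = (2.4/11.4)(87 − 76.0) + 19.7 = 22.02
anchor → Form Q (Cohort 2): y = (8.0/2.0)(22.02 − 19.2) + 84.2 = 95.5

95.5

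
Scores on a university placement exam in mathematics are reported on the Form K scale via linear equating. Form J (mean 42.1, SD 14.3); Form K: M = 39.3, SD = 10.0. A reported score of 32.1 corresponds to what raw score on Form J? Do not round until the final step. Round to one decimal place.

Invert y = (SD_Y/SD_X)(x − M_X) + M_Y:
x = (SD_X/SD_Y)(y − M_Y) + M_X = (14.3/10.0)(32.1 − 39.3) + 42.1
x = 1.430000 × -7.200 + 42.1 = 31.8

31.8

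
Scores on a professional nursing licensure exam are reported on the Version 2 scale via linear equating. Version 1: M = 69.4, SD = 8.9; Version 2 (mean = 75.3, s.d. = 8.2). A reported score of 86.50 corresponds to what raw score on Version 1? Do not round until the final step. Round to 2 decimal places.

Invert y = (SD_Y/SD_X)(x − M_X) + M_Y:
x = (SD_X/SD_Y)(y − M_Y) + M_X = (8.9/8.2)(86.50 − 75.3) + 69.4
x = 1.085366 × 11.200 + 69.4 = 81.56

81.56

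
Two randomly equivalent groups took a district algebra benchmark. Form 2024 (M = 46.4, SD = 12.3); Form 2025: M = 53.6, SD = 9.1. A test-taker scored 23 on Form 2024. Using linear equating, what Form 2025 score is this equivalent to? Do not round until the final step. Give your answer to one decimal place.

Linear equating: y = (SD_Y/SD_X)(x − M_X) + M_Y
y = (9.1/12.3)(23 − 46.4) + 53.6
y = 0.739837 × -23.4 + 53.6 = -17.3122 + 53.6 = 36.3

36.3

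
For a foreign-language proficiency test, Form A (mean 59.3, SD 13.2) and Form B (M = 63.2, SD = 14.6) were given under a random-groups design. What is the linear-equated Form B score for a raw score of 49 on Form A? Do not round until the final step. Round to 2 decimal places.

51.81

Linear equating: y = (SD_Y/SD_X)(x − M_X) + M_Y
y = (14.6/13.2)(49 − 59.3) + 63.2
y = 1.106061 × -10.3 + 63.2 = -11.3924 + 63.2 = 51.81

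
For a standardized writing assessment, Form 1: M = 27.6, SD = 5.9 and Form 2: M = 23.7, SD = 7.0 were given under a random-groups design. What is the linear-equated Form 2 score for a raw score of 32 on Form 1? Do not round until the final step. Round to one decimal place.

28.9

Linear equating: y = (SD_Y/SD_X)(x − M_X) + M_Y
y = (7.0/5.9)(32 − 27.6) + 23.7
y = 1.186441 × 4.4 + 23.7 = 5.2203 + 23.7 = 28.9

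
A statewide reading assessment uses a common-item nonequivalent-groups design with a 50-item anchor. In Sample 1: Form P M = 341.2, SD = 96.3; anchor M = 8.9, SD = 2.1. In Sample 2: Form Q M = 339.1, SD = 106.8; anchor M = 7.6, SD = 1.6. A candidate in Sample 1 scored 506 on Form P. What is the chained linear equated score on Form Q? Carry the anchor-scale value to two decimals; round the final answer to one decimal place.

Form P → anchor (Sample 1): v = (2.1/96.3)(506 − 341.2) + 8.9 = 12.49
anchor → Form Q (Sample 2): y = (106.8/1.6)(12.49 − 7.6) + 339.1 = 665.5

665.5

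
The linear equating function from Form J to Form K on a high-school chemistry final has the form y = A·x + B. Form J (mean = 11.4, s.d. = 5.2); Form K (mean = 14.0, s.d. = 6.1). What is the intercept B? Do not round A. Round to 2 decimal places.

0.63

A = SD_Y / SD_X = 6.1 / 5.2 = 1.173077
B = M_Y − A·M_X = 14.0 − 1.173077 × 11.4 = 0.63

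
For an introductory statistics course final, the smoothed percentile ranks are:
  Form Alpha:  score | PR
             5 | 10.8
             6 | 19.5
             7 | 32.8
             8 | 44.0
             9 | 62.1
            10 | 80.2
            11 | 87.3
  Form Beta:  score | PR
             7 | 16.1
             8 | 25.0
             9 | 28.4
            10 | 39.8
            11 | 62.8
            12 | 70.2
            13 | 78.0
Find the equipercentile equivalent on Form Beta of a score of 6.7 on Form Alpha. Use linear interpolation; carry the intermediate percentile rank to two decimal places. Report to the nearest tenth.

9.0

PR of 6.7 on Form Alpha: 19.5 + (6.7 − 6)/(7 − 6) × (32.8 − 19.5) = 28.81
On Form Beta, PR 28.81 falls between score 9 (PR 28.4) and 10 (PR 39.8).
Interpolate: 9 + (28.81 − 28.4)/(39.8 − 28.4) × (10 − 9) = 9.0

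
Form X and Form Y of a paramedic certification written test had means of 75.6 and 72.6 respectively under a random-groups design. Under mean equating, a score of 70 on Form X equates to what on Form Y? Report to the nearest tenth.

Mean equating: y = x + (M_Y − M_X) = 70 + (72.6 − 75.6) = 67.0

67.0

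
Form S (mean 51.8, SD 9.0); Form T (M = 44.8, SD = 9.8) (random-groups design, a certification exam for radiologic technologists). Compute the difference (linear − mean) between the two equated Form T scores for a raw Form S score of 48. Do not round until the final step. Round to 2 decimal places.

Mean-equated: 48 + (44.8 − 51.8) = 41.00
Linear-equated: (9.8/9.0)(48 − 51.8) + 44.8 = 40.662
Difference = 40.662 − 41.00 = -0.34

-0.34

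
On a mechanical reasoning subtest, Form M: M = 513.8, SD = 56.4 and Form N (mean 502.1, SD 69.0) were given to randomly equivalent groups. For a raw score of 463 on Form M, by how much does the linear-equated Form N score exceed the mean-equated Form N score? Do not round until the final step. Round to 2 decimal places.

-11.35

Mean-equated: 463 + (502.1 − 513.8) = 451.30
Linear-equated: (69.0/56.4)(463 − 513.8) + 502.1 = 439.951
Difference = 439.951 − 451.30 = -11.35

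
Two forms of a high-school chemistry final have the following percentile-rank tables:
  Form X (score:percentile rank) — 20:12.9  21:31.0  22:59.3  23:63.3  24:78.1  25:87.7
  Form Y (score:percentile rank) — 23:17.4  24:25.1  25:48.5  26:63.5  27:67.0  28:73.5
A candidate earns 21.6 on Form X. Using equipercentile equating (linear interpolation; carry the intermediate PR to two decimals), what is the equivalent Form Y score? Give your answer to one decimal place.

25.0

PR of 21.6 on Form X: 31.0 + (21.6 − 21)/(22 − 21) × (59.3 − 31.0) = 47.98
On Form Y, PR 47.98 falls between score 24 (PR 25.1) and 25 (PR 48.5).
Interpolate: 24 + (47.98 − 25.1)/(48.5 − 25.1) × (25 − 24) = 25.0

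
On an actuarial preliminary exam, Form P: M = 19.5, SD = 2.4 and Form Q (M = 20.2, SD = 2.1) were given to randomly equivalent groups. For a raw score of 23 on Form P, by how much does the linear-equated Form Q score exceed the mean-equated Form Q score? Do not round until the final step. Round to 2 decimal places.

-0.44

Mean-equated: 23 + (20.2 − 19.5) = 23.70
Linear-equated: (2.1/2.4)(23 − 19.5) + 20.2 = 23.262
Difference = 23.262 − 23.70 = -0.44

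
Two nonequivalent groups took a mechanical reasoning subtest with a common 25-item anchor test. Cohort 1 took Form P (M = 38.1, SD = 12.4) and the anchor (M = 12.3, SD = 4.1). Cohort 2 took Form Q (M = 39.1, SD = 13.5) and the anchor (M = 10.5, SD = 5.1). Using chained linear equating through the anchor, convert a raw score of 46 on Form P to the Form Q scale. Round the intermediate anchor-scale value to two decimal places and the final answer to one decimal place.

50.8

Form P → anchor (Cohort 1): v = (4.1/12.4)(46 − 38.1) + 12.3 = 14.91
anchor → Form Q (Cohort 2): y = (13.5/5.1)(14.91 − 10.5) + 39.1 = 50.8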